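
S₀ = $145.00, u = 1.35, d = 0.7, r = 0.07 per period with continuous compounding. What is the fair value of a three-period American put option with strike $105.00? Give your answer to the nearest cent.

Risk-neutral probability p = (e^0.07 − 0.7)/(1.35 − 0.7) = 0.3725/0.6500 = 0.5731
Terminal stock prices: S_uuu = 356.8, S_uud = 185, S_udd = 95.92, S_ddd = 49.73
Terminal payoffs (K − S): max(-251.8, 0) = 0, max(-79.98, 0) = 0, max(9.083, 0) = 9.083, max(55.27, 0) = 55.27
Node uu (S = 264.3): continuation = e^(−0.07)·[0.5731·0.0000 + 0.4269·0.0000] = 0.0000; exercise value = 0.0000 ≤ continuation, so V_uu = 0.0000
Node ud (S = 137): continuation = e^(−0.07)·[0.5731·0.0000 + 0.4269·9.0825] = 3.6153; exercise value = 0.0000 ≤ continuation, so V_ud = 3.6153
Node dd (S = 71.05): continuation = e^(−0.07)·[0.5731·9.0825 + 0.4269·55.2650] = 26.8514; exercise value = 33.9500 > continuation, so V_dd = 33.9500 (exercise)
Node u (S = 195.8): continuation = e^(−0.07)·[0.5731·0.0000 + 0.4269·3.6153] = 1.4391; exercise value = 0.0000 ≤ continuation, so V_u = 1.4391
Node d (S = 101.5): continuation = e^(−0.07)·[0.5731·3.6153 + 0.4269·33.9500] = 15.4456; exercise value = 3.5000 ≤ continuation, so V_d = 15.4456
Node 0 (S = 145): continuation = e^(−0.07)·[0.5731·1.4391 + 0.4269·15.4456] = 6.9170; exercise value = 0.0000 ≤ continuation, so V_0 = 6.9170

$6.92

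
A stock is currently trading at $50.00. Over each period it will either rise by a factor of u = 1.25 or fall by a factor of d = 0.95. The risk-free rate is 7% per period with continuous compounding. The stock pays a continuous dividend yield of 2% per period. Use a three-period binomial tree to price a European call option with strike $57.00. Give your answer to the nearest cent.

Per-period risk-free factor R = e^0.07 = 1.0725; dividend-adjusted growth = e^(0.07−0.02) = 1.0513.
Risk-neutral probability p = (1.0513 − 0.95)/(1.25 − 0.95) = 0.1013/0.3000 = 0.3376
Terminal stock prices: S_uuu = 97.66, S_uud = 74.22, S_udd = 56.41, S_ddd = 42.87
Terminal payoffs (S − K): max(40.66, 0) = 40.66, max(17.22, 0) = 17.22, max(-0.5938, 0) = 0, max(-14.13, 0) = 0
Node uu (S = 78.12): V_uu = e^(−0.07)·[0.3376·40.6562 + 0.6624·17.2188] = 23.4316
Node ud (S = 59.38): V_ud = e^(−0.07)·[0.3376·17.2188 + 0.6624·0.0000] = 5.4196
Node dd (S = 45.12): V_dd = e^(−0.07)·[0.3376·0.0000 + 0.6624·0.0000] = 0.0000
Node u (S = 62.5): V_u = e^(−0.07)·[0.3376·23.4316 + 0.6624·5.4196] = 10.7224
Node d (S = 47.5): V_d = e^(−0.07)·[0.3376·5.4196 + 0.6624·0.0000] = 1.7058
Node 0 (S = 50): V_0 = e^(−0.07)·[0.3376·10.7224 + 0.6624·1.7058] = 4.4284

$4.43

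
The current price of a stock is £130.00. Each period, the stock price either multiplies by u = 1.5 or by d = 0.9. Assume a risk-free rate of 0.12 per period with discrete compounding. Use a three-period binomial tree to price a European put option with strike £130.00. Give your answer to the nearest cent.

Risk-neutral probability p = (1 + 0.12 − 0.9)/(1.5 − 0.9) = 0.2200/0.6000 = 0.3667
Terminal stock prices: S_uuu = 438.8, S_uud = 263.2, S_udd = 158, S_ddd = 94.77
Terminal payoffs (K − S): max(-308.8, 0) = 0, max(-133.2, 0) = 0, max(-27.95, 0) = 0, max(35.23, 0) = 35.23
Node uu (S = 292.5): V_uu = 1/1.12·[0.3667·0.0000 + 0.6333·0.0000] = 0.0000
Node ud (S = 175.5): V_ud = 1/1.12·[0.3667·0.0000 + 0.6333·0.0000] = 0.0000
Node dd (S = 105.3): V_dd = 1/1.12·[0.3667·0.0000 + 0.6333·35.2300] = 19.9217
Node u (S = 195): V_u = 1/1.12·[0.3667·0.0000 + 0.6333·0.0000] = 0.0000
Node d (S = 117): V_d = 1/1.12·[0.3667·0.0000 + 0.6333·19.9217] = 11.2653
Node 0 (S = 130): V_0 = 1/1.12·[0.3667·0.0000 + 0.6333·11.2653] = 6.3702

£6.37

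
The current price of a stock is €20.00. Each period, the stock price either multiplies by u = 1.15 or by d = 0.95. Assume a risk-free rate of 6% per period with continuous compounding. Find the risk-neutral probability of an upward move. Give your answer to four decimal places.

Risk-neutral probability p = (e^0.06 − 0.95)/(1.15 − 0.95) = 0.1118/0.2000 = 0.5592

p = 0.5592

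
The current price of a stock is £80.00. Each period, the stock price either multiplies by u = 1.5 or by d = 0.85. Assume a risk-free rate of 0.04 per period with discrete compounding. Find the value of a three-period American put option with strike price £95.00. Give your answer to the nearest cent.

£19.45

Risk-neutral probability p = (1 + 0.04 − 0.85)/(1.5 − 0.85) = 0.1900/0.6500 = 0.2923
Terminal stock prices: S_uuu = 270, S_uud = 153, S_udd = 86.7, S_ddd = 49.13
Terminal payoffs (K − S): max(-175, 0) = 0, max(-58, 0) = 0, max(8.3, 0) = 8.3, max(45.87, 0) = 45.87
Node uu (S = 180): continuation = 1/1.04·[0.2923·0.0000 + 0.7077·0.0000] = 0.0000; exercise value = 0.0000 ≤ continuation, so V_uu = 0.0000
Node ud (S = 102): continuation = 1/1.04·[0.2923·0.0000 + 0.7077·8.3000] = 5.6479; exercise value = 0.0000 ≤ continuation, so V_ud = 5.6479
Node dd (S = 57.8): continuation = 1/1.04·[0.2923·8.3000 + 0.7077·45.8700] = 33.5462; exercise value = 37.2000 > continuation, so V_dd = 37.2000 (exercise)
Node u (S = 120): continuation = 1/1.04·[0.2923·0.0000 + 0.7077·5.6479] = 3.8433; exercise value = 0.0000 ≤ continuation, so V_u = 3.8433
Node d (S = 68): continuation = 1/1.04·[0.2923·5.6479 + 0.7077·37.2000] = 26.9010; exercise value = 27.0000 > continuation, so V_d = 27.0000 (exercise)
Node 0 (S = 80): continuation = 1/1.04·[0.2923·3.8433 + 0.7077·27.0000] = 19.4530; exercise value = 15.0000 ≤ continuation, so V_0 = 19.4530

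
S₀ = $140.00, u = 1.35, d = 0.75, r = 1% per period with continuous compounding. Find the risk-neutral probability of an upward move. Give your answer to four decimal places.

Risk-neutral probability p = (e^0.01 − 0.75)/(1.35 − 0.75) = 0.2601/0.6000 = 0.4334

p = 0.4334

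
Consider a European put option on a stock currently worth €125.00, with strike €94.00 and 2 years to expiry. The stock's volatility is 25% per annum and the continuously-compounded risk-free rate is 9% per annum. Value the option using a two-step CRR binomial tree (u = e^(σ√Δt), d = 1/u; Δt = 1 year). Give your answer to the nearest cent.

€2.14

CRR parameters: u = e^(σ√Δt) = e^(0.25·√1) = 1.2840, d = 1/u = 0.7788
Per-period rate: rΔt = 0.09·1 = 0.09, so R = e^0.09 = 1.0942
Risk-neutral probability p = (e^0.09 − 0.7788)/(1.2840 − 0.7788) = 0.3154/0.5052 = 0.6242
Terminal stock prices: S_uu = 206.1, S_ud = 125, S_dd = 75.82
Terminal payoffs (K − S): max(-112.1, 0) = 0, max(-31, 0) = 0, max(18.18, 0) = 18.18
Node u (S = 160.5): V_u = e^(−0.09)·[0.6242·0.0000 + 0.3758·0.0000] = 0.0000
Node d (S = 97.35): V_d = e^(−0.09)·[0.6242·0.0000 + 0.3758·18.1837] = 6.2449
Node 0 (S = 125): V_0 = e^(−0.09)·[0.6242·0.0000 + 0.3758·6.2449] = 2.1447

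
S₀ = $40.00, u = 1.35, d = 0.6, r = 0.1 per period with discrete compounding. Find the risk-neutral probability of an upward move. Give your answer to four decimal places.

Risk-neutral probability p = (1 + 0.1 − 0.6)/(1.35 − 0.6) = 0.5000/0.7500 = 0.6667

p = 0.6667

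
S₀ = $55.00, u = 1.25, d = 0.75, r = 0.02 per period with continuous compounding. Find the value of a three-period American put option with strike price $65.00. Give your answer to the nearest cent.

Risk-neutral probability p = (e^0.02 − 0.75)/(1.25 − 0.75) = 0.2702/0.5000 = 0.5404
Terminal stock prices: S_uuu = 107.4, S_uud = 64.45, S_udd = 38.67, S_ddd = 23.2
Terminal payoffs (K − S): max(-42.42, 0) = 0, max(0.5469, 0) = 0.5469, max(26.33, 0) = 26.33, max(41.8, 0) = 41.8
Node uu (S = 85.94): continuation = e^(−0.02)·[0.5404·0.0000 + 0.4596·0.5469] = 0.2464; exercise value = 0.0000 ≤ continuation, so V_uu = 0.2464
Node ud (S = 51.56): continuation = e^(−0.02)·[0.5404·0.5469 + 0.4596·26.3281] = 12.1504; exercise value = 13.4375 > continuation, so V_ud = 13.4375 (exercise)
Node dd (S = 30.94): continuation = e^(−0.02)·[0.5404·26.3281 + 0.4596·41.7969] = 32.7754; exercise value = 34.0625 > continuation, so V_dd = 34.0625 (exercise)
Node u (S = 68.75): continuation = e^(−0.02)·[0.5404·0.2464 + 0.4596·13.4375] = 6.1840; exercise value = 0.0000 ≤ continuation, so V_u = 6.1840
Node d (S = 41.25): continuation = e^(−0.02)·[0.5404·13.4375 + 0.4596·34.0625] = 22.4629; exercise value = 23.7500 > continuation, so V_d = 23.7500 (exercise)
Node 0 (S = 55): continuation = e^(−0.02)·[0.5404·6.1840 + 0.4596·23.7500] = 13.9750; exercise value = 10.0000 ≤ continuation, so V_0 = 13.9750

$13.97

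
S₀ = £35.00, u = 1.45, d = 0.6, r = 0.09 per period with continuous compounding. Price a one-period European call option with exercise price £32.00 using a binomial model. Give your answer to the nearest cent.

Risk-neutral probability p = (e^0.09 − 0.6)/(1.45 − 0.6) = 0.4942/0.8500 = 0.5814
Terminal stock prices: S_u = 50.75, S_d = 21
Terminal payoffs (S − K): max(18.75, 0) = 18.75, max(-11, 0) = 0
Node 0 (S = 35): V_0 = e^(−0.09)·[0.5814·18.7500 + 0.4186·0.0000] = 9.9627

£9.96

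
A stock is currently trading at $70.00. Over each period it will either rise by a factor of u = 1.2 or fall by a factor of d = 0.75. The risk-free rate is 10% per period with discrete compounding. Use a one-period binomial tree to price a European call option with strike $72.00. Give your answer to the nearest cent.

$8.48

Risk-neutral probability p = (1 + 0.1 − 0.75)/(1.2 − 0.75) = 0.3500/0.4500 = 0.7778
Terminal stock prices: S_u = 84, S_d = 52.5
Terminal payoffs (S − K): max(12, 0) = 12, max(-19.5, 0) = 0
Node 0 (S = 70): V_0 = 1/1.1·[0.7778·12.0000 + 0.2222·0.0000] = 8.4848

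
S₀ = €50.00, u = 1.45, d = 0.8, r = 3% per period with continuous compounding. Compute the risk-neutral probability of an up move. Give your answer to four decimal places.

Risk-neutral probability p = (e^0.03 − 0.8)/(1.45 − 0.8) = 0.2305/0.6500 = 0.3545

p = 0.3545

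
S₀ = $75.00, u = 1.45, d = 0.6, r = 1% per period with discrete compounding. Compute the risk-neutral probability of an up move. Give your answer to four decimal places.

Risk-neutral probability p = (1 + 0.01 − 0.6)/(1.45 − 0.6) = 0.4100/0.8500 = 0.4824

p = 0.4824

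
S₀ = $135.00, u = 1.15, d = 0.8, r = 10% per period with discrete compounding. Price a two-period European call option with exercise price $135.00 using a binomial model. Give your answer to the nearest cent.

Risk-neutral probability p = (1 + 0.1 − 0.8)/(1.15 − 0.8) = 0.3000/0.3500 = 0.8571
Terminal stock prices: S_uu = 178.5, S_ud = 124.2, S_dd = 86.4
Terminal payoffs (S − K): max(43.54, 0) = 43.54, max(-10.8, 0) = 0, max(-48.6, 0) = 0
Node u (S = 155.2): V_u = 1/1.1·[0.8571·43.5375 + 0.1429·0.0000] = 33.9253
Node d (S = 108): V_d = 1/1.1·[0.8571·0.0000 + 0.1429·0.0000] = 0.0000
Node 0 (S = 135): V_0 = 1/1.1·[0.8571·33.9253 + 0.1429·0.0000] = 26.4353

$26.44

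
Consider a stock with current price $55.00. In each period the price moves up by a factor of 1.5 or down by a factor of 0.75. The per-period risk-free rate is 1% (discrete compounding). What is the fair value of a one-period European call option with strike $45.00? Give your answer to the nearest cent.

$12.87

Risk-neutral probability p = (1 + 0.01 − 0.75)/(1.5 − 0.75) = 0.2600/0.7500 = 0.3467
Terminal stock prices: S_u = 82.5, S_d = 41.25
Terminal payoffs (S − K): max(37.5, 0) = 37.5, max(-3.75, 0) = 0
Node 0 (S = 55): V_0 = 1/1.01·[0.3467·37.5000 + 0.6533·0.0000] = 12.8713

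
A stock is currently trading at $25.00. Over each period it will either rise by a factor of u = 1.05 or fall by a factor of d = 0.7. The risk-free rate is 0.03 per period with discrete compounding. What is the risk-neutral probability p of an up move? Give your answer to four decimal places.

p = 0.9429

Risk-neutral probability p = (1 + 0.03 − 0.7)/(1.05 − 0.7) = 0.3300/0.3500 = 0.9429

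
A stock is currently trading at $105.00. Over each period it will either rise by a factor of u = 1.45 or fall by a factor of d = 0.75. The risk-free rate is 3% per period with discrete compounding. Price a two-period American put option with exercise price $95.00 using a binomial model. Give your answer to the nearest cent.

$12.19

Risk-neutral probability p = (1 + 0.03 − 0.75)/(1.45 − 0.75) = 0.2800/0.7000 = 0.4000
Terminal stock prices: S_uu = 220.8, S_ud = 114.2, S_dd = 59.06
Terminal payoffs (K − S): max(-125.8, 0) = 0, max(-19.19, 0) = 0, max(35.94, 0) = 35.94
Node u (S = 152.2): continuation = 1/1.03·[0.4000·0.0000 + 0.6000·0.0000] = 0.0000; exercise value = 0.0000 ≤ continuation, so V_u = 0.0000
Node d (S = 78.75): continuation = 1/1.03·[0.4000·0.0000 + 0.6000·35.9375] = 20.9345; exercise value = 16.2500 ≤ continuation, so V_d = 20.9345
Node 0 (S = 105): continuation = 1/1.03·[0.4000·0.0000 + 0.6000·20.9345] = 12.1948; exercise value = 0.0000 ≤ continuation, so V_0 = 12.1948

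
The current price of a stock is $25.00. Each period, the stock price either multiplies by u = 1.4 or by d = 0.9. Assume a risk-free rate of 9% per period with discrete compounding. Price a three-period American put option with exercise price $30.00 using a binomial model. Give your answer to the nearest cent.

Risk-neutral probability p = (1 + 0.09 − 0.9)/(1.4 − 0.9) = 0.1900/0.5000 = 0.3800
Terminal stock prices: S_uuu = 68.6, S_uud = 44.1, S_udd = 28.35, S_ddd = 18.23
Terminal payoffs (K − S): max(-38.6, 0) = 0, max(-14.1, 0) = 0, max(1.65, 0) = 1.65, max(11.77, 0) = 11.77
Node uu (S = 49): continuation = 1/1.09·[0.3800·0.0000 + 0.6200·0.0000] = 0.0000; exercise value = 0.0000 ≤ continuation, so V_uu = 0.0000
Node ud (S = 31.5): continuation = 1/1.09·[0.3800·0.0000 + 0.6200·1.6500] = 0.9385; exercise value = 0.0000 ≤ continuation, so V_ud = 0.9385
Node dd (S = 20.25): continuation = 1/1.09·[0.3800·1.6500 + 0.6200·11.7750] = 7.2729; exercise value = 9.7500 > continuation, so V_dd = 9.7500 (exercise)
Node u (S = 35): continuation = 1/1.09·[0.3800·0.0000 + 0.6200·0.9385] = 0.5338; exercise value = 0.0000 ≤ continuation, so V_u = 0.5338
Node d (S = 22.5): continuation = 1/1.09·[0.3800·0.9385 + 0.6200·9.7500] = 5.8731; exercise value = 7.5000 > continuation, so V_d = 7.5000 (exercise)
Node 0 (S = 25): continuation = 1/1.09·[0.3800·0.5338 + 0.6200·7.5000] = 4.4522; exercise value = 5.0000 > continuation, so V_0 = 5.0000 (exercise)

$5.00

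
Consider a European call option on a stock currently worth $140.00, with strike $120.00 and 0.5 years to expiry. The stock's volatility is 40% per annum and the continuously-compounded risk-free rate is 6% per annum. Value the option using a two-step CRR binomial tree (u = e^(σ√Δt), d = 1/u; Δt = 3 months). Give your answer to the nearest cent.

CRR parameters: u = e^(σ√Δt) = e^(0.4·√0.25) = 1.2214, d = 1/u = 0.8187
Per-period rate: rΔt = 0.06·0.25 = 0.015, so R = e^0.015 = 1.0151
Risk-neutral probability p = (e^0.015 − 0.8187)/(1.2214 − 0.8187) = 0.1964/0.4027 = 0.4877
Terminal stock prices: S_uu = 208.9, S_ud = 140, S_dd = 93.84
Terminal payoffs (S − K): max(88.86, 0) = 88.86, max(20, 0) = 20, max(-26.16, 0) = 0
Node u (S = 171): V_u = e^(−0.015)·[0.4877·88.8555 + 0.5123·20.0000] = 52.7830
Node d (S = 114.6): V_d = e^(−0.015)·[0.4877·20.0000 + 0.5123·0.0000] = 9.6087
Node 0 (S = 140): V_0 = e^(−0.015)·[0.4877·52.7830 + 0.5123·9.6087] = 30.2082

$30.21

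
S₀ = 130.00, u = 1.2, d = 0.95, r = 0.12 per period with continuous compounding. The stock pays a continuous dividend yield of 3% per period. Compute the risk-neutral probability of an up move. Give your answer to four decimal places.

p = 0.5767

Per-period risk-free factor R = e^0.12 = 1.1275; dividend-adjusted growth = e^(0.12−0.03) = 1.0942.
Risk-neutral probability p = (1.0942 − 0.95)/(1.2 − 0.95) = 0.1442/0.2500 = 0.5767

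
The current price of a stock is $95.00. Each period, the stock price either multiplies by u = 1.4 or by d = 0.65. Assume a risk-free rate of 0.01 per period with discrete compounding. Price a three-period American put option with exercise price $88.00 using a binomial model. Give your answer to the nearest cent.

$20.70

Risk-neutral probability p = (1 + 0.01 − 0.65)/(1.4 − 0.65) = 0.3600/0.7500 = 0.4800
Terminal stock prices: S_uuu = 260.7, S_uud = 121, S_udd = 56.19, S_ddd = 26.09
Terminal payoffs (K − S): max(-172.7, 0) = 0, max(-33.03, 0) = 0, max(31.81, 0) = 31.81, max(61.91, 0) = 61.91
Node uu (S = 186.2): continuation = 1/1.01·[0.4800·0.0000 + 0.5200·0.0000] = 0.0000; exercise value = 0.0000 ≤ continuation, so V_uu = 0.0000
Node ud (S = 86.45): continuation = 1/1.01·[0.4800·0.0000 + 0.5200·31.8075] = 16.3761; exercise value = 1.5500 ≤ continuation, so V_ud = 16.3761
Node dd (S = 40.14): continuation = 1/1.01·[0.4800·31.8075 + 0.5200·61.9106] = 46.9912; exercise value = 47.8625 > continuation, so V_dd = 47.8625 (exercise)
Node u (S = 133): continuation = 1/1.01·[0.4800·0.0000 + 0.5200·16.3761] = 8.4313; exercise value = 0.0000 ≤ continuation, so V_u = 8.4313
Node d (S = 61.75): continuation = 1/1.01·[0.4800·16.3761 + 0.5200·47.8625] = 32.4248; exercise value = 26.2500 ≤ continuation, so V_d = 32.4248
Node 0 (S = 95): continuation = 1/1.01·[0.4800·8.4313 + 0.5200·32.4248] = 20.7009; exercise value = 0.0000 ≤ continuation, so V_0 = 20.7009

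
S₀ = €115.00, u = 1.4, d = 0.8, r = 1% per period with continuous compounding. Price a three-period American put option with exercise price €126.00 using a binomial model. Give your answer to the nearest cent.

Risk-neutral probability p = (e^0.01 − 0.8)/(1.4 − 0.8) = 0.2101/0.6000 = 0.3501
Terminal stock prices: S_uuu = 315.6, S_uud = 180.3, S_udd = 103, S_ddd = 58.88
Terminal payoffs (K − S): max(-189.6, 0) = 0, max(-54.32, 0) = 0, max(22.96, 0) = 22.96, max(67.12, 0) = 67.12
Node uu (S = 225.4): continuation = e^(−0.01)·[0.3501·0.0000 + 0.6499·0.0000] = 0.0000; exercise value = 0.0000 ≤ continuation, so V_uu = 0.0000
Node ud (S = 128.8): continuation = e^(−0.01)·[0.3501·0.0000 + 0.6499·22.9600] = 14.7736; exercise value = 0.0000 ≤ continuation, so V_ud = 14.7736
Node dd (S = 73.6): continuation = e^(−0.01)·[0.3501·22.9600 + 0.6499·67.1200] = 51.1463; exercise value = 52.4000 > continuation, so V_dd = 52.4000 (exercise)
Node u (S = 161): continuation = e^(−0.01)·[0.3501·0.0000 + 0.6499·14.7736] = 9.5061; exercise value = 0.0000 ≤ continuation, so V_u = 9.5061
Node d (S = 92): continuation = e^(−0.01)·[0.3501·14.7736 + 0.6499·52.4000] = 38.8373; exercise value = 34.0000 ≤ continuation, so V_d = 38.8373
Node 0 (S = 115): continuation = e^(−0.01)·[0.3501·9.5061 + 0.6499·38.8373] = 28.2846; exercise value = 11.0000 ≤ continuation, so V_0 = 28.2846

€28.28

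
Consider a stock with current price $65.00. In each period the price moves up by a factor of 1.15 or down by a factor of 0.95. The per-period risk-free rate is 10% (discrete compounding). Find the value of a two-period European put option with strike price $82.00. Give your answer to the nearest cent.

$4.61

Risk-neutral probability p = (1 + 0.1 − 0.95)/(1.15 − 0.95) = 0.1500/0.2000 = 0.7500
Terminal stock prices: S_uu = 85.96, S_ud = 71.01, S_dd = 58.66
Terminal payoffs (K − S): max(-3.962, 0) = 0, max(10.99, 0) = 10.99, max(23.34, 0) = 23.34
Node u (S = 74.75): V_u = 1/1.1·[0.7500·0.0000 + 0.2500·10.9875] = 2.4972
Node d (S = 61.75): V_d = 1/1.1·[0.7500·10.9875 + 0.2500·23.3375] = 12.7955
Node 0 (S = 65): V_0 = 1/1.1·[0.7500·2.4972 + 0.2500·12.7955] = 4.6107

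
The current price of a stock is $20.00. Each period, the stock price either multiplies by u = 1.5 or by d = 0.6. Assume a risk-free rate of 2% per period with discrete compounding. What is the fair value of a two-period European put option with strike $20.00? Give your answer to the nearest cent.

$4.46

Risk-neutral probability p = (1 + 0.02 − 0.6)/(1.5 − 0.6) = 0.4200/0.9000 = 0.4667
Terminal stock prices: S_uu = 45, S_ud = 18, S_dd = 7.2
Terminal payoffs (K − S): max(-25, 0) = 0, max(2, 0) = 2, max(12.8, 0) = 12.8
Node u (S = 30): V_u = 1/1.02·[0.4667·0.0000 + 0.5333·2.0000] = 1.0458
Node d (S = 12): V_d = 1/1.02·[0.4667·2.0000 + 0.5333·12.8000] = 7.6078
Node 0 (S = 20): V_0 = 1/1.02·[0.4667·1.0458 + 0.5333·7.6078] = 4.4564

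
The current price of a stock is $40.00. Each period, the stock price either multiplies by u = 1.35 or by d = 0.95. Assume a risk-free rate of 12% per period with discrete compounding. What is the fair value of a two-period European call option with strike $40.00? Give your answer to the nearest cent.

$9.14

Risk-neutral probability p = (1 + 0.12 − 0.95)/(1.35 − 0.95) = 0.1700/0.4000 = 0.4250
Terminal stock prices: S_uu = 72.9, S_ud = 51.3, S_dd = 36.1
Terminal payoffs (S − K): max(32.9, 0) = 32.9, max(11.3, 0) = 11.3, max(-3.9, 0) = 0
Node u (S = 54): V_u = 1/1.12·[0.4250·32.9000 + 0.5750·11.3000] = 18.2857
Node d (S = 38): V_d = 1/1.12·[0.4250·11.3000 + 0.5750·0.0000] = 4.2879
Node 0 (S = 40): V_0 = 1/1.12·[0.4250·18.2857 + 0.5750·4.2879] = 9.1402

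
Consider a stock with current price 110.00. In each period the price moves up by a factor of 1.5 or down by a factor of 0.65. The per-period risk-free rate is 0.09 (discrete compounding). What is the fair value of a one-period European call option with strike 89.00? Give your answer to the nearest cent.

Risk-neutral probability p = (1 + 0.09 − 0.65)/(1.5 − 0.65) = 0.4400/0.8500 = 0.5176
Terminal stock prices: S_u = 165, S_d = 71.5
Terminal payoffs (S − K): max(76, 0) = 76, max(-17.5, 0) = 0
Node 0 (S = 110): V_0 = 1/1.09·[0.5176·76.0000 + 0.4824·0.0000] = 36.0928

36.09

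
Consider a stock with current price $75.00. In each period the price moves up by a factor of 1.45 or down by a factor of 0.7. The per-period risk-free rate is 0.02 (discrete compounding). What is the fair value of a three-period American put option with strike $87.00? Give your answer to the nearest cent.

Risk-neutral probability p = (1 + 0.02 − 0.7)/(1.45 − 0.7) = 0.3200/0.7500 = 0.4267
Terminal stock prices: S_uuu = 228.6, S_uud = 110.4, S_udd = 53.29, S_ddd = 25.72
Terminal payoffs (K − S): max(-141.6, 0) = 0, max(-23.38, 0) = 0, max(33.71, 0) = 33.71, max(61.28, 0) = 61.28
Node uu (S = 157.7): continuation = 1/1.02·[0.4267·0.0000 + 0.5733·0.0000] = 0.0000; exercise value = 0.0000 ≤ continuation, so V_uu = 0.0000
Node ud (S = 76.12): continuation = 1/1.02·[0.4267·0.0000 + 0.5733·33.7125] = 18.9495; exercise value = 10.8750 ≤ continuation, so V_ud = 18.9495
Node dd (S = 36.75): continuation = 1/1.02·[0.4267·33.7125 + 0.5733·61.2750] = 48.5441; exercise value = 50.2500 > continuation, so V_dd = 50.2500 (exercise)
Node u (S = 108.8): continuation = 1/1.02·[0.4267·0.0000 + 0.5733·18.9495] = 10.6514; exercise value = 0.0000 ≤ continuation, so V_u = 10.6514
Node d (S = 52.5): continuation = 1/1.02·[0.4267·18.9495 + 0.5733·50.2500] = 36.1717; exercise value = 34.5000 ≤ continuation, so V_d = 36.1717
Node 0 (S = 75): continuation = 1/1.02·[0.4267·10.6514 + 0.5733·36.1717] = 24.7873; exercise value = 12.0000 ≤ continuation, so V_0 = 24.7873

$24.79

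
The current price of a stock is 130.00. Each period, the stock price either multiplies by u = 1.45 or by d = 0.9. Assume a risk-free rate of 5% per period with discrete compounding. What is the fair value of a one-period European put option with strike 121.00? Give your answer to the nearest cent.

Risk-neutral probability p = (1 + 0.05 − 0.9)/(1.45 − 0.9) = 0.1500/0.5500 = 0.2727
Terminal stock prices: S_u = 188.5, S_d = 117
Terminal payoffs (K − S): max(-67.5, 0) = 0, max(4, 0) = 4
Node 0 (S = 130): V_0 = 1/1.05·[0.2727·0.0000 + 0.7273·4.0000] = 2.7706

2.77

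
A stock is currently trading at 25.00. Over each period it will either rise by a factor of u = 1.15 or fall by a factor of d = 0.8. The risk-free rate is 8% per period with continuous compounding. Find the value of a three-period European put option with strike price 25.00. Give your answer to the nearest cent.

0.52

Risk-neutral probability p = (e^0.08 − 0.8)/(1.15 − 0.8) = 0.2833/0.3500 = 0.8094
Terminal stock prices: S_uuu = 38.02, S_uud = 26.45, S_udd = 18.4, S_ddd = 12.8
Terminal payoffs (K − S): max(-13.02, 0) = 0, max(-1.45, 0) = 0, max(6.6, 0) = 6.6, max(12.2, 0) = 12.2
Node uu (S = 33.06): V_uu = e^(−0.08)·[0.8094·0.0000 + 0.1906·0.0000] = 0.0000
Node ud (S = 23): V_ud = e^(−0.08)·[0.8094·0.0000 + 0.1906·6.6000] = 1.1613
Node dd (S = 16): V_dd = e^(−0.08)·[0.8094·6.6000 + 0.1906·12.2000] = 7.0779
Node u (S = 28.75): V_u = e^(−0.08)·[0.8094·0.0000 + 0.1906·1.1613] = 0.2043
Node d (S = 20): V_d = e^(−0.08)·[0.8094·1.1613 + 0.1906·7.0779] = 2.1131
Node 0 (S = 25): V_0 = e^(−0.08)·[0.8094·0.2043 + 0.1906·2.1131] = 0.5245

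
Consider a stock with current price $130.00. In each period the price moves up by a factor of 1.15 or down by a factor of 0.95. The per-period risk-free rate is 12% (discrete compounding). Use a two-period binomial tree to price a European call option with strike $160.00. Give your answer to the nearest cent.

$6.87

Risk-neutral probability p = (1 + 0.12 − 0.95)/(1.15 − 0.95) = 0.1700/0.2000 = 0.8500
Terminal stock prices: S_uu = 171.9, S_ud = 142, S_dd = 117.3
Terminal payoffs (S − K): max(11.92, 0) = 11.92, max(-17.97, 0) = 0, max(-42.67, 0) = 0
Node u (S = 149.5): V_u = 1/1.12·[0.8500·11.9250 + 0.1500·0.0000] = 9.0502
Node d (S = 123.5): V_d = 1/1.12·[0.8500·0.0000 + 0.1500·0.0000] = 0.0000
Node 0 (S = 130): V_0 = 1/1.12·[0.8500·9.0502 + 0.1500·0.0000] = 6.8685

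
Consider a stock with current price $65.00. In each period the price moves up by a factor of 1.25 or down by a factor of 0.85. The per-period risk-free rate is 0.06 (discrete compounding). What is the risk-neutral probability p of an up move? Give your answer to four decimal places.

p = 0.5250

Risk-neutral probability p = (1 + 0.06 − 0.85)/(1.25 − 0.85) = 0.2100/0.4000 = 0.5250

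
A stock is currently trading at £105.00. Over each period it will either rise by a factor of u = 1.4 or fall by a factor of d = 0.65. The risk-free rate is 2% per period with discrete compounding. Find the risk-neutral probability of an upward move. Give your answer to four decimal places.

p = 0.4933

Risk-neutral probability p = (1 + 0.02 − 0.65)/(1.4 − 0.65) = 0.3700/0.7500 = 0.4933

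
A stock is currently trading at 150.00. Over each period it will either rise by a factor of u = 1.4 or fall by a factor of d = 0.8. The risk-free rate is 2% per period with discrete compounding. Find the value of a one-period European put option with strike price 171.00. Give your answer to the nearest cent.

Risk-neutral probability p = (1 + 0.02 − 0.8)/(1.4 − 0.8) = 0.2200/0.6000 = 0.3667
Terminal stock prices: S_u = 210, S_d = 120
Terminal payoffs (K − S): max(-39, 0) = 0, max(51, 0) = 51
Node 0 (S = 150): V_0 = 1/1.02·[0.3667·0.0000 + 0.6333·51.0000] = 31.6667

31.67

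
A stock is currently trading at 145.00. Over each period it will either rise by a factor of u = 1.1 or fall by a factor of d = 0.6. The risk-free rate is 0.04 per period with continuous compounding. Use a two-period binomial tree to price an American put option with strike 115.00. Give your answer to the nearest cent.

Risk-neutral probability p = (e^0.04 − 0.6)/(1.1 − 0.6) = 0.4408/0.5000 = 0.8816
Terminal stock prices: S_uu = 175.5, S_ud = 95.7, S_dd = 52.2
Terminal payoffs (K − S): max(-60.45, 0) = 0, max(19.3, 0) = 19.3, max(62.8, 0) = 62.8
Node u (S = 159.5): continuation = e^(−0.04)·[0.8816·0.0000 + 0.1184·19.3000] = 2.1951; exercise value = 0.0000 ≤ continuation, so V_u = 2.1951
Node d (S = 87): continuation = e^(−0.04)·[0.8816·19.3000 + 0.1184·62.8000] = 23.4908; exercise value = 28.0000 > continuation, so V_d = 28.0000 (exercise)
Node 0 (S = 145): continuation = e^(−0.04)·[0.8816·2.1951 + 0.1184·28.0000] = 5.0440; exercise value = 0.0000 ≤ continuation, so V_0 = 5.0440

5.04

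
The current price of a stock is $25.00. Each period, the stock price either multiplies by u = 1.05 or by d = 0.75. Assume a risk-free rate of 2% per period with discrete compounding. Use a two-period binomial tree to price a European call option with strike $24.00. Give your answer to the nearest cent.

$2.77

Risk-neutral probability p = (1 + 0.02 − 0.75)/(1.05 − 0.75) = 0.2700/0.3000 = 0.9000
Terminal stock prices: S_uu = 27.56, S_ud = 19.69, S_dd = 14.06
Terminal payoffs (S − K): max(3.562, 0) = 3.562, max(-4.312, 0) = 0, max(-9.938, 0) = 0
Node u (S = 26.25): V_u = 1/1.02·[0.9000·3.5625 + 0.1000·0.0000] = 3.1434
Node d (S = 18.75): V_d = 1/1.02·[0.9000·0.0000 + 0.1000·0.0000] = 0.0000
Node 0 (S = 25): V_0 = 1/1.02·[0.9000·3.1434 + 0.1000·0.0000] = 2.7736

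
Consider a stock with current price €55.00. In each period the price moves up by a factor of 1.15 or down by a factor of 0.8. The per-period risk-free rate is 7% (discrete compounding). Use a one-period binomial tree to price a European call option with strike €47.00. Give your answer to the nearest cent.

Risk-neutral probability p = (1 + 0.07 − 0.8)/(1.15 − 0.8) = 0.2700/0.3500 = 0.7714
Terminal stock prices: S_u = 63.25, S_d = 44
Terminal payoffs (S − K): max(16.25, 0) = 16.25, max(-3, 0) = 0
Node 0 (S = 55): V_0 = 1/1.07·[0.7714·16.2500 + 0.2286·0.0000] = 11.7156

€11.72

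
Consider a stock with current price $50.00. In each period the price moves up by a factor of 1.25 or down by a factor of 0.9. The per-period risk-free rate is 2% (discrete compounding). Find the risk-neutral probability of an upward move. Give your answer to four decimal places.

p = 0.3429

Risk-neutral probability p = (1 + 0.02 − 0.9)/(1.25 − 0.9) = 0.1200/0.3500 = 0.3429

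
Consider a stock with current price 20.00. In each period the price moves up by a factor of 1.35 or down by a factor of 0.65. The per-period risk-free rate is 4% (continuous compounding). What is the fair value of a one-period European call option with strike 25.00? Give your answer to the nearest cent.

Risk-neutral probability p = (e^0.04 − 0.65)/(1.35 − 0.65) = 0.3908/0.7000 = 0.5583
Terminal stock prices: S_u = 27, S_d = 13
Terminal payoffs (S − K): max(2, 0) = 2, max(-12, 0) = 0
Node 0 (S = 20): V_0 = e^(−0.04)·[0.5583·2.0000 + 0.4417·0.0000] = 1.0728

1.07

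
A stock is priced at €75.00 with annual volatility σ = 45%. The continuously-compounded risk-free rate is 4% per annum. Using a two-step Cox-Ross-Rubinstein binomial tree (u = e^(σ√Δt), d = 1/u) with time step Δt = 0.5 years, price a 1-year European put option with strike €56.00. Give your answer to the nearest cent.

€4.70

CRR parameters: u = e^(σ√Δt) = e^(0.45·√0.5) = 1.3746, d = 1/u = 0.7275
Per-period rate: rΔt = 0.04·0.5 = 0.02, so R = e^0.02 = 1.0202
Risk-neutral probability p = (e^0.02 − 0.7275)/(1.3746 − 0.7275) = 0.2927/0.6472 = 0.4523
Terminal stock prices: S_uu = 141.7, S_ud = 75, S_dd = 39.69
Terminal payoffs (K − S): max(-85.72, 0) = 0, max(-19, 0) = 0, max(16.31, 0) = 16.31
Node u (S = 103.1): V_u = e^(−0.02)·[0.4523·0.0000 + 0.5477·0.0000] = 0.0000
Node d (S = 54.56): V_d = e^(−0.02)·[0.4523·0.0000 + 0.5477·16.3103] = 8.7558
Node 0 (S = 75): V_0 = e^(−0.02)·[0.4523·0.0000 + 0.5477·8.7558] = 4.7003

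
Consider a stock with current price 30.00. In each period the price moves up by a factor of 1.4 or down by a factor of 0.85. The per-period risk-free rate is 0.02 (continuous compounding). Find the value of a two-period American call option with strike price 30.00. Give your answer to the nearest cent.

4.99

Risk-neutral probability p = (e^0.02 − 0.85)/(1.4 − 0.85) = 0.1702/0.5500 = 0.3095
Terminal stock prices: S_uu = 58.8, S_ud = 35.7, S_dd = 21.67
Terminal payoffs (S − K): max(28.8, 0) = 28.8, max(5.7, 0) = 5.7, max(-8.325, 0) = 0
Node u (S = 42): continuation = e^(−0.02)·[0.3095·28.8000 + 0.6905·5.7000] = 12.5940; exercise value = 12.0000 ≤ continuation, so V_u = 12.5940
Node d (S = 25.5): continuation = e^(−0.02)·[0.3095·5.7000 + 0.6905·0.0000] = 1.7290; exercise value = 0.0000 ≤ continuation, so V_d = 1.7290
Node 0 (S = 30): continuation = e^(−0.02)·[0.3095·12.5940 + 0.6905·1.7290] = 4.9904; exercise value = 0.0000 ≤ continuation, so V_0 = 4.9904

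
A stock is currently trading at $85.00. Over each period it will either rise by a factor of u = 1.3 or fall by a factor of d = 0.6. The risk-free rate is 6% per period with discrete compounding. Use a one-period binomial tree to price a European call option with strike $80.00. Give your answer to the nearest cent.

$18.91

Risk-neutral probability p = (1 + 0.06 − 0.6)/(1.3 − 0.6) = 0.4600/0.7000 = 0.6571
Terminal stock prices: S_u = 110.5, S_d = 51
Terminal payoffs (S − K): max(30.5, 0) = 30.5, max(-29, 0) = 0
Node 0 (S = 85): V_0 = 1/1.06·[0.6571·30.5000 + 0.3429·0.0000] = 18.9084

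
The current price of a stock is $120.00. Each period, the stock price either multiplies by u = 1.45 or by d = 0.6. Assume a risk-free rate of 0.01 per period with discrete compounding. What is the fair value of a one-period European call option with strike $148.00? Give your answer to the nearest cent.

Risk-neutral probability p = (1 + 0.01 − 0.6)/(1.45 − 0.6) = 0.4100/0.8500 = 0.4824
Terminal stock prices: S_u = 174, S_d = 72
Terminal payoffs (S − K): max(26, 0) = 26, max(-76, 0) = 0
Node 0 (S = 120): V_0 = 1/1.01·[0.4824·26.0000 + 0.5176·0.0000] = 12.4170

$12.42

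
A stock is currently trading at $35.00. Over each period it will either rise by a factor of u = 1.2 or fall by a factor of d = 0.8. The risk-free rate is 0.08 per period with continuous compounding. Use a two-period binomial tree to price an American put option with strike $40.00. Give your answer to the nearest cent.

Risk-neutral probability p = (e^0.08 − 0.8)/(1.2 − 0.8) = 0.2833/0.4000 = 0.7082
Terminal stock prices: S_uu = 50.4, S_ud = 33.6, S_dd = 22.4
Terminal payoffs (K − S): max(-10.4, 0) = 0, max(6.4, 0) = 6.4, max(17.6, 0) = 17.6
Node u (S = 42): continuation = e^(−0.08)·[0.7082·0.0000 + 0.2918·6.4000] = 1.7238; exercise value = 0.0000 ≤ continuation, so V_u = 1.7238
Node d (S = 28): continuation = e^(−0.08)·[0.7082·6.4000 + 0.2918·17.6000] = 8.9247; exercise value = 12.0000 > continuation, so V_d = 12.0000 (exercise)
Node 0 (S = 35): continuation = e^(−0.08)·[0.7082·1.7238 + 0.2918·12.0000] = 4.3592; exercise value = 5.0000 > continuation, so V_0 = 5.0000 (exercise)

$5.00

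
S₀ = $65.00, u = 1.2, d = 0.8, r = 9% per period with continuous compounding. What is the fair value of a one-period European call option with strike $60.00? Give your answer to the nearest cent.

$12.10

Risk-neutral probability p = (e^0.09 − 0.8)/(1.2 − 0.8) = 0.2942/0.4000 = 0.7354
Terminal stock prices: S_u = 78, S_d = 52
Terminal payoffs (S − K): max(18, 0) = 18, max(-8, 0) = 0
Node 0 (S = 65): V_0 = e^(−0.09)·[0.7354·18.0000 + 0.2646·0.0000] = 12.0985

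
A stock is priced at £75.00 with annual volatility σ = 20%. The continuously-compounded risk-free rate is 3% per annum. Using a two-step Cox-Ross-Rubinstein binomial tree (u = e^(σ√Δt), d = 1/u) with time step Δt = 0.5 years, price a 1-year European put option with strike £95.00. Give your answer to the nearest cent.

CRR parameters: u = e^(σ√Δt) = e^(0.2·√0.5) = 1.1519, d = 1/u = 0.8681
Per-period rate: rΔt = 0.03·0.5 = 0.015, so R = e^0.015 = 1.0151
Risk-neutral probability p = (e^0.015 − 0.8681)/(1.1519 − 0.8681) = 0.1470/0.2838 = 0.5180
Terminal stock prices: S_uu = 99.52, S_ud = 75, S_dd = 56.52
Terminal payoffs (K − S): max(-4.517, 0) = 0, max(20, 0) = 20, max(38.48, 0) = 38.48
Node u (S = 86.39): V_u = e^(−0.015)·[0.5180·0.0000 + 0.4820·20.0000] = 9.4973
Node d (S = 65.11): V_d = e^(−0.015)·[0.5180·20.0000 + 0.4820·38.4771] = 28.4764
Node 0 (S = 75): V_0 = e^(−0.015)·[0.5180·9.4973 + 0.4820·28.4764] = 18.3684

£18.37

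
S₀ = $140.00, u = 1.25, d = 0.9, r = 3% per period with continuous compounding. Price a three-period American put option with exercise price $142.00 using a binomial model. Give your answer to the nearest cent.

$10.66

Risk-neutral probability p = (e^0.03 − 0.9)/(1.25 − 0.9) = 0.1305/0.3500 = 0.3727
Terminal stock prices: S_uuu = 273.4, S_uud = 196.9, S_udd = 141.8, S_ddd = 102.1
Terminal payoffs (K − S): max(-131.4, 0) = 0, max(-54.88, 0) = 0, max(0.25, 0) = 0.25, max(39.94, 0) = 39.94
Node uu (S = 218.8): continuation = e^(−0.03)·[0.3727·0.0000 + 0.6273·0.0000] = 0.0000; exercise value = 0.0000 ≤ continuation, so V_uu = 0.0000
Node ud (S = 157.5): continuation = e^(−0.03)·[0.3727·0.0000 + 0.6273·0.2500] = 0.1522; exercise value = 0.0000 ≤ continuation, so V_ud = 0.1522
Node dd (S = 113.4): continuation = e^(−0.03)·[0.3727·0.2500 + 0.6273·39.9400] = 24.4033; exercise value = 28.6000 > continuation, so V_dd = 28.6000 (exercise)
Node u (S = 175): continuation = e^(−0.03)·[0.3727·0.0000 + 0.6273·0.1522] = 0.0926; exercise value = 0.0000 ≤ continuation, so V_u = 0.0926
Node d (S = 126): continuation = e^(−0.03)·[0.3727·0.1522 + 0.6273·28.6000] = 17.4648; exercise value = 16.0000 ≤ continuation, so V_d = 17.4648
Node 0 (S = 140): continuation = e^(−0.03)·[0.3727·0.0926 + 0.6273·17.4648] = 10.6650; exercise value = 2.0000 ≤ continuation, so V_0 = 10.6650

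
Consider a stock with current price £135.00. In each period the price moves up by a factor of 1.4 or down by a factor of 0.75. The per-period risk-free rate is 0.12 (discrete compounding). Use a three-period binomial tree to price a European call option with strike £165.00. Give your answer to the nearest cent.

Risk-neutral probability p = (1 + 0.12 − 0.75)/(1.4 − 0.75) = 0.3700/0.6500 = 0.5692
Terminal stock prices: S_uuu = 370.4, S_uud = 198.4, S_udd = 106.3, S_ddd = 56.95
Terminal payoffs (S − K): max(205.4, 0) = 205.4, max(33.45, 0) = 33.45, max(-58.69, 0) = 0, max(-108, 0) = 0
Node uu (S = 264.6): V_uu = 1/1.12·[0.5692·205.4400 + 0.4308·33.4500] = 117.2786
Node ud (S = 141.8): V_ud = 1/1.12·[0.5692·33.4500 + 0.4308·0.0000] = 17.0007
Node dd (S = 75.94): V_dd = 1/1.12·[0.5692·0.0000 + 0.4308·0.0000] = 0.0000
Node u (S = 189): V_u = 1/1.12·[0.5692·117.2786 + 0.4308·17.0007] = 66.1446
Node d (S = 101.2): V_d = 1/1.12·[0.5692·17.0007 + 0.4308·0.0000] = 8.6405
Node 0 (S = 135): V_0 = 1/1.12·[0.5692·66.1446 + 0.4308·8.6405] = 36.9407

£36.94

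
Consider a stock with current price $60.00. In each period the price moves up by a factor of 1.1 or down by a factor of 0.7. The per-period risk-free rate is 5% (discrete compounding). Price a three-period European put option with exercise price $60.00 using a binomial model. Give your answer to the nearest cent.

$3.32

Risk-neutral probability p = (1 + 0.05 − 0.7)/(1.1 − 0.7) = 0.3500/0.4000 = 0.8750
Terminal stock prices: S_uuu = 79.86, S_uud = 50.82, S_udd = 32.34, S_ddd = 20.58
Terminal payoffs (K − S): max(-19.86, 0) = 0, max(9.18, 0) = 9.18, max(27.66, 0) = 27.66, max(39.42, 0) = 39.42
Node uu (S = 72.6): V_uu = 1/1.05·[0.8750·0.0000 + 0.1250·9.1800] = 1.0929
Node ud (S = 46.2): V_ud = 1/1.05·[0.8750·9.1800 + 0.1250·27.6600] = 10.9429
Node dd (S = 29.4): V_dd = 1/1.05·[0.8750·27.6600 + 0.1250·39.4200] = 27.7429
Node u (S = 66): V_u = 1/1.05·[0.8750·1.0929 + 0.1250·10.9429] = 2.2134
Node d (S = 42): V_d = 1/1.05·[0.8750·10.9429 + 0.1250·27.7429] = 12.4218
Node 0 (S = 60): V_0 = 1/1.05·[0.8750·2.2134 + 0.1250·12.4218] = 3.3233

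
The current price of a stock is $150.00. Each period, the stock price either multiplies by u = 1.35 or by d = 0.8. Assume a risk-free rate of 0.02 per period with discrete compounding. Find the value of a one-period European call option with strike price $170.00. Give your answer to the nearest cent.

$12.75

Risk-neutral probability p = (1 + 0.02 − 0.8)/(1.35 − 0.8) = 0.2200/0.5500 = 0.4000
Terminal stock prices: S_u = 202.5, S_d = 120
Terminal payoffs (S − K): max(32.5, 0) = 32.5, max(-50, 0) = 0
Node 0 (S = 150): V_0 = 1/1.02·[0.4000·32.5000 + 0.6000·0.0000] = 12.7451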